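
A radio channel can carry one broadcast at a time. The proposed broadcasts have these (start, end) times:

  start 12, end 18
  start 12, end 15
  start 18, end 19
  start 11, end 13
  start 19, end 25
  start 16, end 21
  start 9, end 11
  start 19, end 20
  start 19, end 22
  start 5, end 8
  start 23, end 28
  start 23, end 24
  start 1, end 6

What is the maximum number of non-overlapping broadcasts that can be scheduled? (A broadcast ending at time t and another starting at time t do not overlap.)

By end time: (1,6), (5,8), (9,11), (11,13), (12,15), (12,18), (18,19), (19,20), (16,21), (19,22), (23,24), (19,25), (23,28).
Pick (1,6); next start ≥ 6 → (9,11); next start ≥ 11 → (11,13); next start ≥ 13 → (18,19); next start ≥ 19 → (19,20); next start ≥ 20 → (23,24).
Selected 6 broadcasts.

6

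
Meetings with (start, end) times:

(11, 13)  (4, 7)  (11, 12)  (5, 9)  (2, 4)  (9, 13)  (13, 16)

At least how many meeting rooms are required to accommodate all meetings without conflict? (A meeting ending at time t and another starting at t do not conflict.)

starts: [2, 4, 5, 9, 11, 11, 13]
ends:   [4, 7, 9, 12, 13, 13, 16]
s2→1 e4→0 s4→1 s5→2 e7→1 e9→0 s9→1 s11→2 s11→3  — peak 3.

3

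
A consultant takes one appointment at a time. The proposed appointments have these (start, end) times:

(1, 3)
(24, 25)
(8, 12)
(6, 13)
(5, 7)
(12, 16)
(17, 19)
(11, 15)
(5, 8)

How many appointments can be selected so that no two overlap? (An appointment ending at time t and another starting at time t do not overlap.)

6

Sorted by end: (1,3)  (5,7)  (5,8)  (8,12)  (6,13)  (11,15)  (12,16)  (17,19)  (24,25)
take (1,3); take (5,7); take (8,12); skip (6,13); take (12,16); take (17,19); take (24,25).
Selected 6 appointments.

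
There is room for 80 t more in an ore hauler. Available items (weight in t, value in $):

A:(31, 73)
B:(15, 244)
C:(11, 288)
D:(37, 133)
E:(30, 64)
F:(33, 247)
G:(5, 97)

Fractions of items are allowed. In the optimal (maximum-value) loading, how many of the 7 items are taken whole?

Greedy by value/weight ratio, highest first.
Ratios (sorted): C 26.18, G 19.40, B 16.27, F 7.48, D 3.59, A 2.35, E 2.13
take C (11 @ 288); take G (5 @ 97); take B (15 @ 244); take F (33 @ 247); take 16/37 of D → 57.51. Capacity used 80/80.
4 item(s) taken whole; one partial (take 16/37 of D).

4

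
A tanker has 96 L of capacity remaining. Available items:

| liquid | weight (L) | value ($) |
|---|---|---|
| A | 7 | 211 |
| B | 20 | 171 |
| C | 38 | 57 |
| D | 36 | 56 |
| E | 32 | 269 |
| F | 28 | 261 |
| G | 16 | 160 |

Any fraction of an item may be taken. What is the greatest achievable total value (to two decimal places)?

1013.16

Greedy by value/weight ratio, highest first.
Order: A (211/7=30.14) > G (160/16=10.00) > F (261/28=9.32) > B (171/20=8.55) > E (269/32=8.41) > D (56/36=1.56) > C (57/38=1.50)
Fill: take A (7 @ 211) → take G (16 @ 160) → take F (28 @ 261) → take B (20 @ 171) → take 25/32 of E → 210.16; 96/96 used.
Total value = 1013.16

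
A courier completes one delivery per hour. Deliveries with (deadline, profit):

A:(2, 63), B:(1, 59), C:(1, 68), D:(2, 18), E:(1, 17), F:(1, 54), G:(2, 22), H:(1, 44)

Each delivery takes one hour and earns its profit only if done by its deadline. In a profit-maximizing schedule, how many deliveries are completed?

2

By profit: C(d1,68), A(d2,63), B(d1,59), F(d1,54), H(d1,44), G(d2,22), D(d2,18), E(d1,17)
C→slot 1; A→slot 2; B skipped; F skipped; H skipped; G skipped; D skipped; E skipped.
2 of 8 scheduled.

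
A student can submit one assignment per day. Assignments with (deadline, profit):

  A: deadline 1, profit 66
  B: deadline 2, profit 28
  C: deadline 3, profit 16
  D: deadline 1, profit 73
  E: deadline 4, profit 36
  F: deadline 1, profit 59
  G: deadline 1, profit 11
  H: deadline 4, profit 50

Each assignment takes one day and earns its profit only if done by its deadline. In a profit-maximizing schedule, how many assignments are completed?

4

Take jobs in profit order; each goes to the latest open slot no later than its deadline.
Profit order: D=73 A=66 F=59 H=50 E=36 B=28 C=16 G=11
Assign: D→slot 1, A skipped, F skipped, H→slot 4, E→slot 3, B→slot 2, C skipped, G skipped.
Slots: [1:D] [2:B] [3:E] [4:H]
4 of 8 scheduled.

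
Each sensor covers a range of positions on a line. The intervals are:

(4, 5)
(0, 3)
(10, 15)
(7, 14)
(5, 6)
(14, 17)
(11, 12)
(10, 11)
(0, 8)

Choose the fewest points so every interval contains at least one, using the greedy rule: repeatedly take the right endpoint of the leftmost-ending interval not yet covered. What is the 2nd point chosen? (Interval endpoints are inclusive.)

5

Process intervals by earliest right end; each time one isn't hit yet, stab at its right endpoint.
Sorted: [0,3] [4,5] [5,6] [0,8] [10,11] [11,12] [7,14] [10,15] [14,17]
{[0,3]} hit by 3; {[4,5],[5,6],[0,8]} hit by 5; {[10,11],[11,12],[7,14],[10,15]} hit by 11; {[14,17]} hit by 17.
Points: 3, 5, 11, 17 (4 total).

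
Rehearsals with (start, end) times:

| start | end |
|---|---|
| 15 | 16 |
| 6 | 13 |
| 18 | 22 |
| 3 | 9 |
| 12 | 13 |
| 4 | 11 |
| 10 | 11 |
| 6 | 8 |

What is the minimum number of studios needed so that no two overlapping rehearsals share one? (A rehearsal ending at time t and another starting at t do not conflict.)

4

Count concurrent intervals with a sweep; the peak is the room count.
starts: [3, 4, 6, 6, 10, 12, 15, 18]
ends:   [8, 9, 11, 11, 13, 13, 16, 22]
s3→1 s4→2 s6→3 s6→4  — peak 4.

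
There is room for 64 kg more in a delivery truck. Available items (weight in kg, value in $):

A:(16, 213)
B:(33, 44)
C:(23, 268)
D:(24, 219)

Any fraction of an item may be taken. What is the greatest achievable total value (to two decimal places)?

Order: A (213/16=13.31) > C (268/23=11.65) > D (219/24=9.12) > B (44/33=1.33)
Fill: take A (16 @ 213) → take C (23 @ 268) → take D (24 @ 219) → take 1/33 of B → 1.33; 64/64 used.
Total value = 701.33

701.33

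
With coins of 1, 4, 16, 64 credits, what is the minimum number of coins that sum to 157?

7

157 − 2×64→29 − 1×16→13 − 3×4→1 − 1×1→0
Total coins = 2 + 1 + 3 + 1 = 7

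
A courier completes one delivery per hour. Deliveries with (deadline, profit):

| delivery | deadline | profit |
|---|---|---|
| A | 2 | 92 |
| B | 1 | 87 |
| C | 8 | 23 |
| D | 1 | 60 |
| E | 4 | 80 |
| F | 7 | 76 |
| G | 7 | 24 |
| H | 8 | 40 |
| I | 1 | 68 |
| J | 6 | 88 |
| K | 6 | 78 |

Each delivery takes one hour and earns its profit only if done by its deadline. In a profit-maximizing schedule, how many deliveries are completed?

Profit order: A=92 J=88 B=87 E=80 K=78 F=76 I=68 D=60 H=40 G=24 C=23
Assign: A→slot 2, J→slot 6, B→slot 1, E→slot 4, K→slot 5, F→slot 7, I skipped, D skipped, H→slot 8, G→slot 3, C skipped.
Slots: [1:B] [2:A] [3:G] [4:E] [5:K] [6:J] [7:F] [8:H]
8 of 11 scheduled.

8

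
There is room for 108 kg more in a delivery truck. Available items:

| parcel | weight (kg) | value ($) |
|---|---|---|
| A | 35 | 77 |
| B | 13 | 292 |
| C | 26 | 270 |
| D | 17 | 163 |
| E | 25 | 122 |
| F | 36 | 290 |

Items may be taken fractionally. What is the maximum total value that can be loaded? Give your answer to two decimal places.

1093.08

Ratios (sorted): B 22.46, C 10.38, D 9.59, F 8.06, E 4.88, A 2.20
take B (13 @ 292); take C (26 @ 270); take D (17 @ 163); take F (36 @ 290); take 16/25 of E → 78.08. Capacity used 108/108.
Total value = 1093.08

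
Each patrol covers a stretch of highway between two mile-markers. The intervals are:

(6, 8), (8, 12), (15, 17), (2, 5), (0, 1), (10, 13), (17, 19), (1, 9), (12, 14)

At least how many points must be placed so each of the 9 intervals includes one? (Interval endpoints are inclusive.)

5

Sort by right endpoint; whenever an interval is uncovered, place a point at its right end.
By right end: [0,1]  [2,5]  [6,8]  [1,9]  [8,12]  [10,13]  [12,14]  [15,17]  [17,19]
[0,1] uncovered → point at 1; [2,5] uncovered → point at 5; [6,8] uncovered → point at 8; [10,13] uncovered → point at 13; [15,17] uncovered → point at 17.
Points: 1, 5, 8, 13, 17 (5 total).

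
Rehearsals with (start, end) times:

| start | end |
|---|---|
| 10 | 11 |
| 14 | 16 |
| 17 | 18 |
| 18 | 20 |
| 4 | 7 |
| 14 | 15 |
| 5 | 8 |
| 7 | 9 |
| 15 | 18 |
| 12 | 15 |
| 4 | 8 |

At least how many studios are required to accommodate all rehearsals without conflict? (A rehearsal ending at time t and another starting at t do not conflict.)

3

starts: [4, 4, 5, 7, 10, 12, 14, 14, 15, 17, 18]
ends:   [7, 8, 8, 9, 11, 15, 15, 16, 18, 18, 20]
s4→1 s4→2 s5→3  — peak 3.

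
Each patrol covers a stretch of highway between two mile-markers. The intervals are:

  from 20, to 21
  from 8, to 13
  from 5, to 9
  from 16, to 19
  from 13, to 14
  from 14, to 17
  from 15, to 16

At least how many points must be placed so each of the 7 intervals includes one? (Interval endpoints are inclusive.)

Sorted: [5,9] [8,13] [13,14] [15,16] [14,17] [16,19] [20,21]
{[5,9],[8,13]} hit by 9; {[13,14]} hit by 14; {[15,16],[14,17],[16,19]} hit by 16; {[20,21]} hit by 21.
Points: 9, 14, 16, 21 (4 total).

4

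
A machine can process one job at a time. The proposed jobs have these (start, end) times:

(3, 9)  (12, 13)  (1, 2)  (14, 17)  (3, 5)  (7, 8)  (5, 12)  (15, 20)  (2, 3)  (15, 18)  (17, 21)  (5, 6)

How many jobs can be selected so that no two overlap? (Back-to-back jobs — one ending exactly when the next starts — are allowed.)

By end time: (1,2), (2,3), (3,5), (5,6), (7,8), (3,9), (5,12), (12,13), (14,17), (15,18), (15,20), (17,21).
Pick (1,2); next start ≥ 2 → (2,3); next start ≥ 3 → (3,5); next start ≥ 5 → (5,6); next start ≥ 6 → (7,8); next start ≥ 8 → (12,13); next start ≥ 13 → (14,17); next start ≥ 17 → (17,21).
Selected 8 jobs.

8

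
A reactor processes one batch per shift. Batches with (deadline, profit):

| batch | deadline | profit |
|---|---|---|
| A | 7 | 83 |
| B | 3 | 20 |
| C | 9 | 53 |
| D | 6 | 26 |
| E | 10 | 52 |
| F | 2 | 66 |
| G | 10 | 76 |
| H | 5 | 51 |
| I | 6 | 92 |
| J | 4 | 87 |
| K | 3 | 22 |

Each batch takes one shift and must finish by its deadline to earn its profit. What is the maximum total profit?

Take jobs in profit order; each goes to the latest open slot no later than its deadline.
Profit order: I=92 J=87 A=83 G=76 F=66 C=53 E=52 H=51 D=26 K=22 B=20
Assign: I→slot 6, J→slot 4, A→slot 7, G→slot 10, F→slot 2, C→slot 9, E→slot 8, H→slot 5, D→slot 3, K→slot 1, B skipped.
Slots: [1:K] [2:F] [3:D] [4:J] [5:H] [6:I] [7:A] [8:E] [9:C] [10:G]
Profit = 22 + 66 + 26 + 87 + 51 + 92 + 83 + 52 + 53 + 76 = 608

608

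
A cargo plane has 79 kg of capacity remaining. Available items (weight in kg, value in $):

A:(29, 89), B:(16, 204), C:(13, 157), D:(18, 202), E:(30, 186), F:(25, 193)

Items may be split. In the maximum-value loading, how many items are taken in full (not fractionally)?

4

Ratios (sorted): B 12.75, C 12.08, D 11.22, F 7.72, E 6.20, A 3.07
take B (16 @ 204); take C (13 @ 157); take D (18 @ 202); take F (25 @ 193); take 7/30 of E → 43.40. Capacity used 79/79.
4 item(s) taken whole; one partial (take 7/30 of E).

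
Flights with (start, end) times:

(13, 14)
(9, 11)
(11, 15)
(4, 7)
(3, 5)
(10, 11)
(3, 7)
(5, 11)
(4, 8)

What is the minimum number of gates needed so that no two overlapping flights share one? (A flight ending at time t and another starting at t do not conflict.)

Count concurrent intervals with a sweep; the peak is the room count.
Events (time:±→running): 3:+→1 3:+→2 4:+→3 4:+→4 … peak 4.

4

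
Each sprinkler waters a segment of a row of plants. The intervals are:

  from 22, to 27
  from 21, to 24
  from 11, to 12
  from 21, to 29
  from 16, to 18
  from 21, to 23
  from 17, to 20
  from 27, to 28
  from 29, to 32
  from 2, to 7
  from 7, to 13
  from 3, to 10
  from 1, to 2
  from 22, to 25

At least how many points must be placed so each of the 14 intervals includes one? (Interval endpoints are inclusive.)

7

Sorted: [1,2] [2,7] [3,10] [11,12] [7,13] [16,18] [17,20] [21,23] [21,24] [22,25] [22,27] [27,28] [21,29] [29,32]
{[1,2],[2,7]} hit by 2; {[3,10]} hit by 10; {[11,12],[7,13]} hit by 12; {[16,18],[17,20]} hit by 18; {[21,23],[21,24],[22,25],[22,27]} hit by 23; {[27,28],[21,29]} hit by 28; {[29,32]} hit by 32.
Points: 2, 10, 12, 18, 23, 28, 32 (7 total).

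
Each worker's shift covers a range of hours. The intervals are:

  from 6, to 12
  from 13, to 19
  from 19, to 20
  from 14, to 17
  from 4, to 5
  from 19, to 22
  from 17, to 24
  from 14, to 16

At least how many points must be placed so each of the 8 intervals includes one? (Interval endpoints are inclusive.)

Process intervals by earliest right end; each time one isn't hit yet, stab at its right endpoint.
By right end: [4,5]  [6,12]  [14,16]  [14,17]  [13,19]  [19,20]  [19,22]  [17,24]
[4,5] uncovered → point at 5; [6,12] uncovered → point at 12; [14,16] uncovered → point at 16; [19,20] uncovered → point at 20.
Points: 5, 12, 16, 20 (4 total).

4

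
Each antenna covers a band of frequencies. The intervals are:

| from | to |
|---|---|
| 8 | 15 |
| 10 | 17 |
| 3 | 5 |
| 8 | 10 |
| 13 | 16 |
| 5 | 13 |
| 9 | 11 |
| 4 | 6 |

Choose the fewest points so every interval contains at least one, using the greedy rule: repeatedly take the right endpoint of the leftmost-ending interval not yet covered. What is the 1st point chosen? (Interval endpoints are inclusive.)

5

Sorted: [3,5] [4,6] [8,10] [9,11] [5,13] [8,15] [13,16] [10,17]
{[3,5],[4,6]} hit by 5; {[8,10],[9,11],[5,13],[8,15]} hit by 10; {[13,16],[10,17]} hit by 16.
Points: 5, 10, 16 (3 total).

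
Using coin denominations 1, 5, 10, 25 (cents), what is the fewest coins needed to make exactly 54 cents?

6

54 = 2×25 + 4×1
Total coins = 2 + 4 = 6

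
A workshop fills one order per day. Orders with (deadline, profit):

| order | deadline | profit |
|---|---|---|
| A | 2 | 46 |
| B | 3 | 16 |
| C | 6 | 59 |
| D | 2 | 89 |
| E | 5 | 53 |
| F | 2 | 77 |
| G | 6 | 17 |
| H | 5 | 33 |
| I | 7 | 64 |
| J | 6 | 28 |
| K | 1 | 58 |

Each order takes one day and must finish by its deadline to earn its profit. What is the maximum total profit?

403

Sort by profit descending; place each in the latest free slot ≤ its deadline.
Profit order: D=89 F=77 I=64 C=59 K=58 E=53 A=46 H=33 J=28 G=17 B=16
Assign: D→slot 2, F→slot 1, I→slot 7, C→slot 6, K skipped, E→slot 5, A skipped, H→slot 4, J→slot 3, G skipped, B skipped.
Slots: [1:F] [2:D] [3:J] [4:H] [5:E] [6:C] [7:I]
Profit = 77 + 89 + 28 + 33 + 53 + 59 + 64 = 403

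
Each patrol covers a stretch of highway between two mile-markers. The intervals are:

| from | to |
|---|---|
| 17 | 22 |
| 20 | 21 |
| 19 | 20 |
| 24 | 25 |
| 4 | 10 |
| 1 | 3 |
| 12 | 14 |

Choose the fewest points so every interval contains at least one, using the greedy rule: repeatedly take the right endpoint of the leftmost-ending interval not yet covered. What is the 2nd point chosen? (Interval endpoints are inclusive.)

By right end: [1,3]  [4,10]  [12,14]  [19,20]  [20,21]  [17,22]  [24,25]
[1,3] uncovered → point at 3; [4,10] uncovered → point at 10; [12,14] uncovered → point at 14; [19,20] uncovered → point at 20; [24,25] uncovered → point at 25.
Points: 3, 10, 14, 20, 25 (5 total).

10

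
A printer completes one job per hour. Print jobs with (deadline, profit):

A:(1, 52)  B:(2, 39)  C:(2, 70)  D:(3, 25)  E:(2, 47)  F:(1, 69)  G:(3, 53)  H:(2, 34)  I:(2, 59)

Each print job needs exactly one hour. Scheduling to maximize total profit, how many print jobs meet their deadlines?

3

Sort by profit descending; place each in the latest free slot ≤ its deadline.
By profit: C(d2,70), F(d1,69), I(d2,59), G(d3,53), A(d1,52), E(d2,47), B(d2,39), H(d2,34), D(d3,25)
C→slot 2; F→slot 1; I skipped; G→slot 3; A skipped; E skipped; B skipped; H skipped; D skipped.
3 of 9 scheduled.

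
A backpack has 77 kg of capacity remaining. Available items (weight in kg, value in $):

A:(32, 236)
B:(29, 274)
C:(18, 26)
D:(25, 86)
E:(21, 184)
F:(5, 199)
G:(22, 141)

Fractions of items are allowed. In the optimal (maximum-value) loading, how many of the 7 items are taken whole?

Ratios (sorted): F 39.80, B 9.45, E 8.76, A 7.38, G 6.41, D 3.44, C 1.44
take F (5 @ 199); take B (29 @ 274); take E (21 @ 184); take 22/32 of A → 162.25. Capacity used 77/77.
3 item(s) taken whole; one partial (take 22/32 of A).

3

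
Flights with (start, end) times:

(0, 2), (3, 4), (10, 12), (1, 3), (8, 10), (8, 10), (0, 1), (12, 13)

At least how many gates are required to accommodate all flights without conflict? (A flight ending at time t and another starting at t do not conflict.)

2

Events (time:±→running): 0:+→1 0:+→2 … peak 2.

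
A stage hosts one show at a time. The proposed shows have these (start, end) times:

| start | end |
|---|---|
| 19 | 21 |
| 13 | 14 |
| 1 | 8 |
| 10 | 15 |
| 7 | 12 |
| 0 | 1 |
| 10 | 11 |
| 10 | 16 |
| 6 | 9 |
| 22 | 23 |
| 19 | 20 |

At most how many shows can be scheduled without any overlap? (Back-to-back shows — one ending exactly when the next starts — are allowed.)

6

Sort by end time and greedily take each interval whose start is ≥ the last chosen end.
By end time: (0,1), (1,8), (6,9), (10,11), (7,12), (13,14), (10,15), (10,16), (19,20), (19,21), (22,23).
Pick (0,1); next start ≥ 1 → (1,8); next start ≥ 8 → (10,11); next start ≥ 11 → (13,14); next start ≥ 14 → (19,20); next start ≥ 20 → (22,23).
Selected 6 shows.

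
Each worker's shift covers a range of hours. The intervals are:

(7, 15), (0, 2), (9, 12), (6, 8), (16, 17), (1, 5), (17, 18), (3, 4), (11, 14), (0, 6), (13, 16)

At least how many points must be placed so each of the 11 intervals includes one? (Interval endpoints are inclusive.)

Process intervals by earliest right end; each time one isn't hit yet, stab at its right endpoint.
By right end: [0,2]  [3,4]  [1,5]  [0,6]  [6,8]  [9,12]  [11,14]  [7,15]  [13,16]  [16,17]  [17,18]
[0,2] uncovered → point at 2; [3,4] uncovered → point at 4; [6,8] uncovered → point at 8; [9,12] uncovered → point at 12; [13,16] uncovered → point at 16; [17,18] uncovered → point at 18.
Points: 2, 4, 8, 12, 16, 18 (6 total).

6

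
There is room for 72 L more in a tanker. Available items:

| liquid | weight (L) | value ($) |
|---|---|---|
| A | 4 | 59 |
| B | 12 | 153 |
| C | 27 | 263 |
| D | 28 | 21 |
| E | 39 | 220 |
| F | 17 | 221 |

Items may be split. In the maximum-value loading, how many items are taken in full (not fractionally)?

Order: A (59/4=14.75) > F (221/17=13.00) > B (153/12=12.75) > C (263/27=9.74) > E (220/39=5.64) > D (21/28=0.75)
Fill: take A (4 @ 59) → take F (17 @ 221) → take B (12 @ 153) → take C (27 @ 263) → take 12/39 of E → 67.69; 72/72 used.
4 item(s) taken whole; one partial (take 12/39 of E).

4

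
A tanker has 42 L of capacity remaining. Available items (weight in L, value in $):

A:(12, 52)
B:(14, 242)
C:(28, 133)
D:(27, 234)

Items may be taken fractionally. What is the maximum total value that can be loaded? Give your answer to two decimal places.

Sort by value per unit weight and fill in that order.
Order: B (242/14=17.29) > D (234/27=8.67) > C (133/28=4.75) > A (52/12=4.33)
Fill: take B (14 @ 242) → take D (27 @ 234) → take 1/28 of C → 4.75; 42/42 used.
Total value = 480.75

480.75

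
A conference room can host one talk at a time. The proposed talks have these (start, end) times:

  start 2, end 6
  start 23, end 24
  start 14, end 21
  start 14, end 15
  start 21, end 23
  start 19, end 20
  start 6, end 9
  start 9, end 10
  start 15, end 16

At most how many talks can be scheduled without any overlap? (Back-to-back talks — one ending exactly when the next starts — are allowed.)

8

Greedy by earliest finish: after sorting by end time, pick each interval compatible with the last pick.
By end time: (2,6), (6,9), (9,10), (14,15), (15,16), (19,20), (14,21), (21,23), (23,24).
Pick (2,6); next start ≥ 6 → (6,9); next start ≥ 9 → (9,10); next start ≥ 10 → (14,15); next start ≥ 15 → (15,16); next start ≥ 16 → (19,20); next start ≥ 20 → (21,23); next start ≥ 23 → (23,24).
Selected 8 talks.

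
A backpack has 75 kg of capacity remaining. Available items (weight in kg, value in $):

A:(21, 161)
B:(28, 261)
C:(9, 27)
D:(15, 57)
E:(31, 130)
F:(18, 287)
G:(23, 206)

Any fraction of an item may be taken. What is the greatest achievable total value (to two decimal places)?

Greedy by value/weight ratio, highest first.
Order: F (287/18=15.94) > B (261/28=9.32) > G (206/23=8.96) > A (161/21=7.67) > E (130/31=4.19) > D (57/15=3.80) > C (27/9=3.00)
Fill: take F (18 @ 287) → take B (28 @ 261) → take G (23 @ 206) → take 6/21 of A → 46.00; 75/75 used.
Total value = 800.00

800.00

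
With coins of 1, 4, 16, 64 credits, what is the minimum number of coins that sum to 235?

Use the largest denomination that fits, subtract, and repeat.
235 − 3×64→43 − 2×16→11 − 2×4→3 − 3×1→0
Total coins = 3 + 2 + 2 + 3 = 10

10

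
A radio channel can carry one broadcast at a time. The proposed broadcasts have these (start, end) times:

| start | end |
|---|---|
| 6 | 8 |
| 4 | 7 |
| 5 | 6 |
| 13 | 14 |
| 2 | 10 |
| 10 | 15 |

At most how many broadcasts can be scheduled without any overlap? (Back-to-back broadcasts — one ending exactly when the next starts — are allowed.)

3

Order by finish time; keep every interval that doesn't clash with the previous kept one.
By end time: (5,6), (4,7), (6,8), (2,10), (13,14), (10,15).
Pick (5,6); next start ≥ 6 → (6,8); next start ≥ 8 → (13,14).
Selected 3 broadcasts.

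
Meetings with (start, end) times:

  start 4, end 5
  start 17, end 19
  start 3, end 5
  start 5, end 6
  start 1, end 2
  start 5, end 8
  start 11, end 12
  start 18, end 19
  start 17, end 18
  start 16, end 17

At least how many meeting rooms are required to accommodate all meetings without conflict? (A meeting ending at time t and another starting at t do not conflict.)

Count concurrent intervals with a sweep; the peak is the room count.
starts: [1, 3, 4, 5, 5, 11, 16, 17, 17, 18]
ends:   [2, 5, 5, 6, 8, 12, 17, 18, 19, 19]
s1→1 e2→0 s3→1 s4→2  — peak 2.

2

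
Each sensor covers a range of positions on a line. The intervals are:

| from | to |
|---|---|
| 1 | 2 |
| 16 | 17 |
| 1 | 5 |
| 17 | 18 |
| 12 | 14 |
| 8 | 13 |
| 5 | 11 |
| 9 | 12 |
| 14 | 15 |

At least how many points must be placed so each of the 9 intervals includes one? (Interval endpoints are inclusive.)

4

Sort by right endpoint; whenever an interval is uncovered, place a point at its right end.
Sorted: [1,2] [1,5] [5,11] [9,12] [8,13] [12,14] [14,15] [16,17] [17,18]
{[1,2],[1,5]} hit by 2; {[5,11],[9,12],[8,13]} hit by 11; {[12,14],[14,15]} hit by 14; {[16,17],[17,18]} hit by 17.
Points: 2, 11, 14, 17 (4 total).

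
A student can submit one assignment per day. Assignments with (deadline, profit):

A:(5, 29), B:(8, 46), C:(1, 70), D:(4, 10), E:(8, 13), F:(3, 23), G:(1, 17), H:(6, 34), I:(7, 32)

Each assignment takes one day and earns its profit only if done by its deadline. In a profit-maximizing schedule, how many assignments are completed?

By profit: C(d1,70), B(d8,46), H(d6,34), I(d7,32), A(d5,29), F(d3,23), G(d1,17), E(d8,13), D(d4,10)
C→slot 1; B→slot 8; H→slot 6; I→slot 7; A→slot 5; F→slot 3; G skipped; E→slot 4; D→slot 2.
8 of 9 scheduled.

8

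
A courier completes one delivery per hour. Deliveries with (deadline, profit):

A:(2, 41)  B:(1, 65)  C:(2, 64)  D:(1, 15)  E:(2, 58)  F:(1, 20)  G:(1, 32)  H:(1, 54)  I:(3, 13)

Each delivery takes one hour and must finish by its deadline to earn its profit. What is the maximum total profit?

142

Take jobs in profit order; each goes to the latest open slot no later than its deadline.
Profit order: B=65 C=64 E=58 H=54 A=41 G=32 F=20 D=15 I=13
Assign: B→slot 1, C→slot 2, E skipped, H skipped, A skipped, G skipped, F skipped, D skipped, I→slot 3.
Slots: [1:B] [2:C] [3:I]
Profit = 65 + 64 + 13 = 142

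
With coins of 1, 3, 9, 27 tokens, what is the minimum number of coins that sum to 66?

66 − 2×27→12 − 1×9→3 − 1×3→0
Total coins = 2 + 1 + 1 = 4

4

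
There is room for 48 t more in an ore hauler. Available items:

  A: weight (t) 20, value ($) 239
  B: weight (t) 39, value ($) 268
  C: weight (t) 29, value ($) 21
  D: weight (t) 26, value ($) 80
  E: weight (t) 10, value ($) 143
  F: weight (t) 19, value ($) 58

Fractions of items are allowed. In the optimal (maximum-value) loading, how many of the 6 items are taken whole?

Ratios (sorted): E 14.30, A 11.95, B 6.87, D 3.08, F 3.05, C 0.72
take E (10 @ 143); take A (20 @ 239); take 18/39 of B → 123.69. Capacity used 48/48.
2 item(s) taken whole; one partial (take 18/39 of B).

2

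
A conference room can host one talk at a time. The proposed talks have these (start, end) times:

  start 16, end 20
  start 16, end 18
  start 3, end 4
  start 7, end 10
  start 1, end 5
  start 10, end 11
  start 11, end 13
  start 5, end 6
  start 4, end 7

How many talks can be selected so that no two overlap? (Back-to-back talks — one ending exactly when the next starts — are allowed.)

Greedy by earliest finish: after sorting by end time, pick each interval compatible with the last pick.
By end time: (3,4), (1,5), (5,6), (4,7), (7,10), (10,11), (11,13), (16,18), (16,20).
Pick (3,4); next start ≥ 4 → (5,6); next start ≥ 6 → (7,10); next start ≥ 10 → (10,11); next start ≥ 11 → (11,13); next start ≥ 13 → (16,18).
Selected 6 talks.

6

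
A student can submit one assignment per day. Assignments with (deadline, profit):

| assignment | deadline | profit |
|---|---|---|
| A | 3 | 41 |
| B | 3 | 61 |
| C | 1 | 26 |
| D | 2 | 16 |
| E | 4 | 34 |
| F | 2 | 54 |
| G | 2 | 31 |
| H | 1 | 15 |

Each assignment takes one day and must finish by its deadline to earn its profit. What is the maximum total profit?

Profit order: B=61 F=54 A=41 E=34 G=31 C=26 D=16 H=15
Assign: B→slot 3, F→slot 2, A→slot 1, E→slot 4, G skipped, C skipped, D skipped, H skipped.
Slots: [1:A] [2:F] [3:B] [4:E]
Profit = 41 + 54 + 61 + 34 = 190

190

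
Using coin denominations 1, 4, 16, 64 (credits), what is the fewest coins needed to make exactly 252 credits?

9

252 − 3×64→60 − 3×16→12 − 3×4→0
Total coins = 3 + 3 + 3 = 9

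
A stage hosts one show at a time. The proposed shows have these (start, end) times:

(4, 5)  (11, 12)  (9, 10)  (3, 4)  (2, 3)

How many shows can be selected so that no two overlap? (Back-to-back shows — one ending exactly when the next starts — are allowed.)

Sorted by end: (2,3)  (3,4)  (4,5)  (9,10)  (11,12)
take (2,3); take (3,4); take (4,5); take (9,10); take (11,12).
Selected 5 shows.

5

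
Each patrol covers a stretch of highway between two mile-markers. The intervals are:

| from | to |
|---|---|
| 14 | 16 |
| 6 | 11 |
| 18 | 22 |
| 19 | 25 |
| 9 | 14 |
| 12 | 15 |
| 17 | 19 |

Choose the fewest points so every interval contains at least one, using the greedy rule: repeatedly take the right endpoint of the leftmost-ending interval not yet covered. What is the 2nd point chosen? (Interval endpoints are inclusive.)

15

Sort by right endpoint; whenever an interval is uncovered, place a point at its right end.
By right end: [6,11]  [9,14]  [12,15]  [14,16]  [17,19]  [18,22]  [19,25]
[6,11] uncovered → point at 11; [12,15] uncovered → point at 15; [17,19] uncovered → point at 19.
Points: 11, 15, 19 (3 total).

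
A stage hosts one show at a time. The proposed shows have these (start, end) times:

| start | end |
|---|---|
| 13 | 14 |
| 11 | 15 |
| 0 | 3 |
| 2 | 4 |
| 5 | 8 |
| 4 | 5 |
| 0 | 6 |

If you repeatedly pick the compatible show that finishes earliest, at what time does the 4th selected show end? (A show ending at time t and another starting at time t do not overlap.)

14

Order by finish time; keep every interval that doesn't clash with the previous kept one.
Sorted by end: (0,3)  (2,4)  (4,5)  (0,6)  (5,8)  (13,14)  (11,15)
take (0,3); take (4,5); take (5,8); take (13,14); skip (11,15).
Selected: (0,3) (4,5) (5,8) (13,14)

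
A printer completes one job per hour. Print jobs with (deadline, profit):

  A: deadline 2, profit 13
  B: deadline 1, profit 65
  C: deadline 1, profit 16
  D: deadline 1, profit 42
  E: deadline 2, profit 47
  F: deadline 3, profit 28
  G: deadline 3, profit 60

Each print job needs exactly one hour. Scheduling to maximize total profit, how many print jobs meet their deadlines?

By profit: B(d1,65), G(d3,60), E(d2,47), D(d1,42), F(d3,28), C(d1,16), A(d2,13)
B→slot 1; G→slot 3; E→slot 2; D skipped; F skipped; C skipped; A skipped.
3 of 7 scheduled.

3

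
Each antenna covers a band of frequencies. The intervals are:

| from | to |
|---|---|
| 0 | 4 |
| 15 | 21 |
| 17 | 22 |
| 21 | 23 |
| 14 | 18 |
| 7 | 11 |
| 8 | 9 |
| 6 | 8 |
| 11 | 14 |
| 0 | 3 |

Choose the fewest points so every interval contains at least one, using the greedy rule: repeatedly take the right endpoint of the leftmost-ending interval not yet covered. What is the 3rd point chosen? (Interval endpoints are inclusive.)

14

Sort by right endpoint; whenever an interval is uncovered, place a point at its right end.
Sorted: [0,3] [0,4] [6,8] [8,9] [7,11] [11,14] [14,18] [15,21] [17,22] [21,23]
{[0,3],[0,4]} hit by 3; {[6,8],[8,9],[7,11]} hit by 8; {[11,14],[14,18]} hit by 14; {[15,21],[17,22],[21,23]} hit by 21.
Points: 3, 8, 14, 21 (4 total).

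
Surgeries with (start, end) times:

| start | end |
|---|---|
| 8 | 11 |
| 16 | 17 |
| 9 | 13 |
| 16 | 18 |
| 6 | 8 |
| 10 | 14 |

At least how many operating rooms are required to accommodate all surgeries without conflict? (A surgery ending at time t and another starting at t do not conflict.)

Count concurrent intervals with a sweep; the peak is the room count.
starts: [6, 8, 9, 10, 16, 16]
ends:   [8, 11, 13, 14, 17, 18]
s6→1 e8→0 s8→1 s9→2 s10→3  — peak 3.

3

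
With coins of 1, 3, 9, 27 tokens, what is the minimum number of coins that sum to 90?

4

Use the largest denomination that fits, subtract, and repeat.
90 = 3×27 + 1×9
Total coins = 3 + 1 = 4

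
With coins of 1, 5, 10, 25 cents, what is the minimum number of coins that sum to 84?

84 = 3×25 + 1×5 + 4×1
Total coins = 3 + 1 + 4 = 8

8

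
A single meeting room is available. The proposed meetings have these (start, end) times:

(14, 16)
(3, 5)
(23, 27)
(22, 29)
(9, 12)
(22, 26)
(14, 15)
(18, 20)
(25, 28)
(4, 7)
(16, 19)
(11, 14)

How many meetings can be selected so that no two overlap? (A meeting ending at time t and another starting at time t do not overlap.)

Sort by end time and greedily take each interval whose start is ≥ the last chosen end.
By end time: (3,5), (4,7), (9,12), (11,14), (14,15), (14,16), (16,19), (18,20), (22,26), (23,27), (25,28), (22,29).
Pick (3,5); next start ≥ 5 → (9,12); next start ≥ 12 → (14,15); next start ≥ 15 → (16,19); next start ≥ 19 → (22,26).
Selected 5 meetings.

5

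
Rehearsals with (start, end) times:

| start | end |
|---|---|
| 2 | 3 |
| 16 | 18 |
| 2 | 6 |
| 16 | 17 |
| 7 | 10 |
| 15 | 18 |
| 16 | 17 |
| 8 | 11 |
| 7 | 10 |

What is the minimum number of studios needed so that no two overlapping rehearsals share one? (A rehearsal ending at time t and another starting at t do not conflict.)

4

starts: [2, 2, 7, 7, 8, 15, 16, 16, 16]
ends:   [3, 6, 10, 10, 11, 17, 17, 18, 18]
s2→1 s2→2 e3→1 e6→0 s7→1 s7→2 s8→3 e10→2 e10→1 e11→0 s15→1 s16→2 s16→3 s16→4  — peak 4.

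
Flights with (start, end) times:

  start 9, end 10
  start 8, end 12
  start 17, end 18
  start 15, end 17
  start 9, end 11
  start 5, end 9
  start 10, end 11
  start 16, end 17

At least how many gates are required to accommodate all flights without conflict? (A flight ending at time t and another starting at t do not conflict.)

3

Events (time:±→running): 5:+→1 8:+→2 9:-→1 9:+→2 9:+→3 … peak 3.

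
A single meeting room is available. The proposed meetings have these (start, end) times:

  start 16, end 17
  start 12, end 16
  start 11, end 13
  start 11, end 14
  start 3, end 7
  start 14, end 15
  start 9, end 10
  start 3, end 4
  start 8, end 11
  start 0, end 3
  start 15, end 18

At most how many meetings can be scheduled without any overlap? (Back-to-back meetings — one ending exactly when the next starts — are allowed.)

6

Greedy by earliest finish: after sorting by end time, pick each interval compatible with the last pick.
By end time: (0,3), (3,4), (3,7), (9,10), (8,11), (11,13), (11,14), (14,15), (12,16), (16,17), (15,18).
Pick (0,3); next start ≥ 3 → (3,4); next start ≥ 4 → (9,10); next start ≥ 10 → (11,13); next start ≥ 13 → (14,15); next start ≥ 15 → (16,17).
Selected 6 meetings.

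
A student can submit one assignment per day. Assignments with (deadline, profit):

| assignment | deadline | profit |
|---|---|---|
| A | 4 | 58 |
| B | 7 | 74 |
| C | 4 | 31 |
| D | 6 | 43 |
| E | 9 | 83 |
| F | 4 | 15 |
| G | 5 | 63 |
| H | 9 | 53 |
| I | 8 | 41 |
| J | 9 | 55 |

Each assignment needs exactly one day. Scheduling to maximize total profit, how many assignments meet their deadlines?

9

Profit order: E=83 B=74 G=63 A=58 J=55 H=53 D=43 I=41 C=31 F=15
Assign: E→slot 9, B→slot 7, G→slot 5, A→slot 4, J→slot 8, H→slot 6, D→slot 3, I→slot 2, C→slot 1, F skipped.
Slots: [1:C] [2:I] [3:D] [4:A] [5:G] [6:H] [7:B] [8:J] [9:E]
9 of 10 scheduled.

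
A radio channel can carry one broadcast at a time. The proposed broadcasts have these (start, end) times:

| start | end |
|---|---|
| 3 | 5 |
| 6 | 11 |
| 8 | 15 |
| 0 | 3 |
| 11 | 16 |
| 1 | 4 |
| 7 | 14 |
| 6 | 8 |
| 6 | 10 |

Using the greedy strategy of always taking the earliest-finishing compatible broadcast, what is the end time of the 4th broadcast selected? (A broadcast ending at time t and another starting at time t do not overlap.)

Greedy by earliest finish: after sorting by end time, pick each interval compatible with the last pick.
Sorted by end: (0,3)  (1,4)  (3,5)  (6,8)  (6,10)  (6,11)  (7,14)  (8,15)  (11,16)
take (0,3); skip (1,4); take (3,5); take (6,8); skip (6,10); skip (7,14); take (8,15); skip (11,16).
Selected: (0,3) (3,5) (6,8) (8,15)

15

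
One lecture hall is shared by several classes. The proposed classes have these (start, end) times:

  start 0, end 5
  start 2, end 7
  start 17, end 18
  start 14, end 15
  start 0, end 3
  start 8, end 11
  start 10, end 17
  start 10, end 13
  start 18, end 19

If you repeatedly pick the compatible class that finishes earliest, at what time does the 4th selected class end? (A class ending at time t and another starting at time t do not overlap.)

Order by finish time; keep every interval that doesn't clash with the previous kept one.
Sorted by end: (0,3)  (0,5)  (2,7)  (8,11)  (10,13)  (14,15)  (10,17)  (17,18)  (18,19)
take (0,3); skip (2,7); take (8,11); skip (10,13); take (14,15); take (17,18); take (18,19).
Selected: (0,3) (8,11) (14,15) (17,18) (18,19)

18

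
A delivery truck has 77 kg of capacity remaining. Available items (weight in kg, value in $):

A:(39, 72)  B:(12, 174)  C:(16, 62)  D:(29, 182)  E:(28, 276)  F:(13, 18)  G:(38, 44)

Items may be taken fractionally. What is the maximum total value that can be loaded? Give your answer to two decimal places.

663.00

Order: B (174/12=14.50) > E (276/28=9.86) > D (182/29=6.28) > C (62/16=3.88) > A (72/39=1.85) > F (18/13=1.38) > G (44/38=1.16)
Fill: take B (12 @ 174) → take E (28 @ 276) → take D (29 @ 182) → take 8/16 of C → 31.00; 77/77 used.
Total value = 663.00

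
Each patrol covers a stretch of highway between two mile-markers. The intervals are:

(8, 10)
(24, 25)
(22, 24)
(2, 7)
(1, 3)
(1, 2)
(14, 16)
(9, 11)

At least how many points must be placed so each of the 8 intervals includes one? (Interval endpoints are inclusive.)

Sorted: [1,2] [1,3] [2,7] [8,10] [9,11] [14,16] [22,24] [24,25]
{[1,2],[1,3],[2,7]} hit by 2; {[8,10],[9,11]} hit by 10; {[14,16]} hit by 16; {[22,24],[24,25]} hit by 24.
Points: 2, 10, 16, 24 (4 total).

4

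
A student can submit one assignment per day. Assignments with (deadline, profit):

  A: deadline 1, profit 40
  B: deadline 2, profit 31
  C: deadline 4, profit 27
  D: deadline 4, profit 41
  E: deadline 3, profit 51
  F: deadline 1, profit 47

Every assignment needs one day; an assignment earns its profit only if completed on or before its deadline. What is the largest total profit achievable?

170

Sort by profit descending; place each in the latest free slot ≤ its deadline.
Profit order: E=51 F=47 D=41 A=40 B=31 C=27
Assign: E→slot 3, F→slot 1, D→slot 4, A skipped, B→slot 2, C skipped.
Slots: [1:F] [2:B] [3:E] [4:D]
Profit = 47 + 31 + 51 + 41 = 170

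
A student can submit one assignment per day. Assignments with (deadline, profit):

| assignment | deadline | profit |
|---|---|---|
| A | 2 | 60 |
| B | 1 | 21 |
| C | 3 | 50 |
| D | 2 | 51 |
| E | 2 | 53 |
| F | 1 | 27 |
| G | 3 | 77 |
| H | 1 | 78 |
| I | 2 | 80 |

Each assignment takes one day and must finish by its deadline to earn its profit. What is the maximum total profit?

235

By profit: I(d2,80), H(d1,78), G(d3,77), A(d2,60), E(d2,53), D(d2,51), C(d3,50), F(d1,27), B(d1,21)
I→slot 2; H→slot 1; G→slot 3; A skipped; E skipped; D skipped; C skipped; F skipped; B skipped.
Profit = 78 + 80 + 77 = 235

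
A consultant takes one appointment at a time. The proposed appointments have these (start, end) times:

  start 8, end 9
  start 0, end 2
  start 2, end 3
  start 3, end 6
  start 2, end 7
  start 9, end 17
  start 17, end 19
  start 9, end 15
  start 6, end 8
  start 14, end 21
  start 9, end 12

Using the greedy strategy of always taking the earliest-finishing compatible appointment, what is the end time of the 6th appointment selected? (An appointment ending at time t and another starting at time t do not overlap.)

Greedy by earliest finish: after sorting by end time, pick each interval compatible with the last pick.
By end time: (0,2), (2,3), (3,6), (2,7), (6,8), (8,9), (9,12), (9,15), (9,17), (17,19), (14,21).
Pick (0,2); next start ≥ 2 → (2,3); next start ≥ 3 → (3,6); next start ≥ 6 → (6,8); next start ≥ 8 → (8,9); next start ≥ 9 → (9,12); next start ≥ 12 → (17,19).
Selected: (0,2) (2,3) (3,6) (6,8) (8,9) (9,12) (17,19)

12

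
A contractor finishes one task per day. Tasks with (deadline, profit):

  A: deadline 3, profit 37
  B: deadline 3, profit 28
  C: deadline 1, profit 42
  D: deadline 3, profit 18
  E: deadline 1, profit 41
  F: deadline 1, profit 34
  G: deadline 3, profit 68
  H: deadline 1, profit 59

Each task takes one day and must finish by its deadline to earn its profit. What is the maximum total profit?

164

Sort by profit descending; place each in the latest free slot ≤ its deadline.
By profit: G(d3,68), H(d1,59), C(d1,42), E(d1,41), A(d3,37), F(d1,34), B(d3,28), D(d3,18)
G→slot 3; H→slot 1; C skipped; E skipped; A→slot 2; F skipped; B skipped; D skipped.
Profit = 59 + 37 + 68 = 164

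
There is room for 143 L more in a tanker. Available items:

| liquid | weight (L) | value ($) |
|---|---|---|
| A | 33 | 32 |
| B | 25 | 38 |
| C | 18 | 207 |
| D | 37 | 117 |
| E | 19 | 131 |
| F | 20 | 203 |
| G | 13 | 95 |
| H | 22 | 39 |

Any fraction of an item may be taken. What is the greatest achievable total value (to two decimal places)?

Greedy by value/weight ratio, highest first.
Order: C (207/18=11.50) > F (203/20=10.15) > G (95/13=7.31) > E (131/19=6.89) > D (117/37=3.16) > H (39/22=1.77) > B (38/25=1.52) > A (32/33=0.97)
Fill: take C (18 @ 207) → take F (20 @ 203) → take G (13 @ 95) → take E (19 @ 131) → take D (37 @ 117) → take H (22 @ 39) → take 14/25 of B → 21.28; 143/143 used.
Total value = 813.28

813.28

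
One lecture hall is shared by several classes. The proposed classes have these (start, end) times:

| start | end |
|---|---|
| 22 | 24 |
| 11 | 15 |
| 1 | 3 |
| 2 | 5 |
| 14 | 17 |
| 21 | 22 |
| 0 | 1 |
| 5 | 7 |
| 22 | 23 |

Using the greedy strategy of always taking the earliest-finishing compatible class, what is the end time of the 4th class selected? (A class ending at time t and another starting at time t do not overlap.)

By end time: (0,1), (1,3), (2,5), (5,7), (11,15), (14,17), (21,22), (22,23), (22,24).
Pick (0,1); next start ≥ 1 → (1,3); next start ≥ 3 → (5,7); next start ≥ 7 → (11,15); next start ≥ 15 → (21,22); next start ≥ 22 → (22,23).
Selected: (0,1) (1,3) (5,7) (11,15) (21,22) (22,23)

15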